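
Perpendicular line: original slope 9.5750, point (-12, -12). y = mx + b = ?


Perpendicular slope = -1/m1 = -1/9.5750 = -0.1044
b2 = y0 - m2*x0 = -12 - 12/9.5750 = -12 - 1.2533 = -13.2533

y = -0.1044x - 13.2533


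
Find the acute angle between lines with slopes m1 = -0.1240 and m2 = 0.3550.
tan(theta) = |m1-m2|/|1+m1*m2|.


m1-m2 = -0.479
1+m1*m2 = 0.95598
tan(theta) = |-0.479/0.95598| = 0.501057
theta = arctan(|-0.479/0.95598|) = 26.6135 degrees (acute angle)

26.6135 degrees


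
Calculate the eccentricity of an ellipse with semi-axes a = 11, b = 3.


c = sqrt(121-9) = sqrt(112) = 10.5830
e = c/a = sqrt(112)/11 = 0.9621

e = 0.9621


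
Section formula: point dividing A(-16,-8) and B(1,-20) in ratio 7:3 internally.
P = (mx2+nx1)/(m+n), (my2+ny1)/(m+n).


Px = (7*1 + 3*(-16))/10 = -41/10 = -4.1000
Py = (7*(-20) + 3*(-8))/10 = -164/10 = -16.4000

P = (-4.1000, -16.4000)


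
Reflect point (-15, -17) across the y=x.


Reflection rule for y=x: (y, x)
(-15, -17) -> (-17, -15)

(-17, -15)


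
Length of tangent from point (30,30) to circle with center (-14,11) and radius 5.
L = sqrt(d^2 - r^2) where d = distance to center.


d = sqrt((30+ 14)^2 + (30-11)^2) = sqrt(1936+361) = 47.9270
L = sqrt(2297.0000 - 25) = sqrt(2272.0000) = 47.6655

47.6655


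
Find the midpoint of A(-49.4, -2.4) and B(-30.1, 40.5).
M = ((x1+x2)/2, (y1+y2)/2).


Mx = (-49.4 - 30.1)/2 = -79.5/2 = -39.7500
My = (-2.4 + 40.5)/2 = 38.1/2 = 19.0500

(-39.7500, 19.0500)


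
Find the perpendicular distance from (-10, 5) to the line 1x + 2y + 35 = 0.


|1*(-10) + 2*5 + 35| = |35| = 35
sqrt(1 + 4) = sqrt(5) = 2.2361
d = 35/sqrt(5) = 15.6525

15.6525


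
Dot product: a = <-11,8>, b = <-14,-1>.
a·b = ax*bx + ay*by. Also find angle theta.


a·b = -11*(-14) + 8*(-1) = 154 - 8 = 146
|a| = sqrt(121+64) = 13.6015
|b| = sqrt(196+1) = 14.0357
cos(theta) = 146/(sqrt(185)*sqrt(197)) = 146/sqrt(36445) = 0.764775
theta = arccos(146/sqrt(36445)) = 40.1130 degrees

a·b = 146, theta = 40.1130 deg


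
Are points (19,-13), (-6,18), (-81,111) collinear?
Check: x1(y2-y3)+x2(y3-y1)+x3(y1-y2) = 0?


19*(18-111) - 6*(111+ 13) - 81*(-13-18)
= -1767 - 744 + 2511 = 0

Yes, collinear (determinant = 0)


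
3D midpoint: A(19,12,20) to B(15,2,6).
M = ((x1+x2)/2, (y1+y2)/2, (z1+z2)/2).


Mx = (19+15)/2 = 17.0000
My = (12+2)/2 = 7.0000
Mz = (20+6)/2 = 13.0000

M = (17.0000, 7.0000, 13.0000)


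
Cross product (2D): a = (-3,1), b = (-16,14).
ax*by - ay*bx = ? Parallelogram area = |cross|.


cross = -3*14 - 1*(-16) = -42 + 16 = -26
Parallelogram area = |-26| = 26

cross = -26, parallelogram area = 26


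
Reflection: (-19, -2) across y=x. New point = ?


Reflection rule for y=x: (y, x)
(-19, -2) -> (-2, -19)

(-2, -19)


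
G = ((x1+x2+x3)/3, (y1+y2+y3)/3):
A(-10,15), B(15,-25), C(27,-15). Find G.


Gx = (-10+15+27)/3 = 32/3 = 10.6667
Gy = (15- 25- 15)/3 = -25/3 = -8.3333

G = (10.6667, -8.3333)


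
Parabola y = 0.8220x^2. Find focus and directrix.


a = 0.8220
1/(4a) = 0.3041
Focus = (0, 0.3041)
Directrix: y = -0.3041

Focus = (0, 0.3041), Directrix: y = -0.3041


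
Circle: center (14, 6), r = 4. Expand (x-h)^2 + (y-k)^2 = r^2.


(x-14)^2 + (y-6)^2 = 4^2
D = -2h = -28, E = -2k = -12
F = h^2+k^2-r^2 = 196+36-16 = 216

x^2 + y^2 - 28x - 12y + 216 = 0


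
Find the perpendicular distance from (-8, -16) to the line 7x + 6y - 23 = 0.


|7*(-8) + 6*(-16) - 23| = |-175| = 175
sqrt(49 + 36) = sqrt(85) = 9.2195
d = 175/sqrt(85) = 18.9814

18.9814


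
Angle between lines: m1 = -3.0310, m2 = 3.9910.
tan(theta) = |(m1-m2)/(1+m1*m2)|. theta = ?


m1-m2 = -7.022
1+m1*m2 = -11.096721
tan(theta) = |-7.022/(-11.096721)| = 0.632800
theta = arctan(|-7.022/(-11.096721)|) = 32.3256 degrees (acute angle)

32.3256 degrees


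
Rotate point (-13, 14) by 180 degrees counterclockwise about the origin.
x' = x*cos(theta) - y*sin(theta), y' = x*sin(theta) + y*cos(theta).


cos(180) = -1, sin(180) = 0
x' = -13*(-1) - 14*0 = 13
y' = -13*0 + 14*(-1) = -14

(13, -14)


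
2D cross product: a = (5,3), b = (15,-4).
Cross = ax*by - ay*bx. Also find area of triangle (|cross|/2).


cross = 5*(-4) - 3*15 = -20 - 45 = -65
Triangle area = |-65|/2 = 65/2 = 32.5000

cross = -65, triangle area = 32.5000


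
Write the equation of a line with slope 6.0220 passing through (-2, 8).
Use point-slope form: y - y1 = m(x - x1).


y - 8 = 6.0220(x + 2)
y = 6.0220x + 8 - 6.0220*(-2)
y = 6.0220x + 20.0440

y = 6.0220x + 20.0440


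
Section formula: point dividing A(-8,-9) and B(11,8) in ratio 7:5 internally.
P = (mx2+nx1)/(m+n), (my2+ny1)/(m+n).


Px = (7*11 + 5*(-8))/12 = 37/12 = 3.0833
Py = (7*8 + 5*(-9))/12 = 11/12 = 0.9167

P = (3.0833, 0.9167)


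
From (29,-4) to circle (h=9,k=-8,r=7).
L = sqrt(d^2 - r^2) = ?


d = sqrt((29-9)^2 + (-4+ 8)^2) = sqrt(400+16) = 20.3961
L = sqrt(416.0000 - 49) = sqrt(367.0000) = 19.1572

19.1572


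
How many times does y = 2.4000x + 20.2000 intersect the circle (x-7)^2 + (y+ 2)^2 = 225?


Substitute y = 2.4000x + 20.2000: (x-7)^2 + (2.4000x+20.2000+ 2)^2 = 225
Expand to Ax^2 + Bx + C = 0, where b-k = 22.2
A = 1+m^2 = 6.76
B = 2(m(b-k) - h) = 2(2.4000*22.2 - 7) = 92.56
C = h^2 + (b-k)^2 - r^2 = 49 + 492.84 - 225 = 316.84
disc = B^2-4AC = 8567.3536 - 8567.3536 = 0
disc = 0

1 intersection point (tangent)


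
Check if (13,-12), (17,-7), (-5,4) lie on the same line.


13*(-7-4) + 17*(4+ 12) - 5*(-12+ 7)
= -143 + 272 + 25 = 154

No, not collinear (determinant = 154)


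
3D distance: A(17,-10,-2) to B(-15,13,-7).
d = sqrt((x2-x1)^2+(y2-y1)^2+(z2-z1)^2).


dx=-32, dy=23, dz=-5
d = sqrt(1024+529+25) = sqrt(1578) = 39.7240

39.7240


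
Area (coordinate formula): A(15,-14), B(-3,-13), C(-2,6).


15*(-13-6) = -285
-3*(6+ 14) = -60
-2*(-14+ 13) = 2
sum = -343
Area = |-343|/2 = 171.5000

171.5000 sq units


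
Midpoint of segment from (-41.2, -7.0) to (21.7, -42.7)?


Mx = (-41.2 + 21.7)/2 = -19.5/2 = -9.7500
My = (-7.0 - 42.7)/2 = -49.7/2 = -24.8500

(-9.7500, -24.8500)


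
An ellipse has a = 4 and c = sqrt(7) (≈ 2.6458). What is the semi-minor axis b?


b^2 = 4^2 - (sqrt(7))^2 = 16 - 7 = 9
b = sqrt(9) = 3

b = 3


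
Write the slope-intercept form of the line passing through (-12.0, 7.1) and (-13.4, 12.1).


m = (5.0)/(-1.4) = -3.5714
b = y1 - m*x1 = 7.1 - (5.0*(-12.0))/(-1.4) = 7.1 - 42.8571 = -35.7571

y = -3.5714x - 35.7571


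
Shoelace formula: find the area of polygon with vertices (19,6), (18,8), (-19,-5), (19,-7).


sum(xi*y_{i+1}) = 19*8 + 18*(-5) - 19*(-7) + 19*6 = 309
sum(yi*x_{i+1}) = 6*18 + 8*(-19) - 5*19 - 7*19 = -272
Area = |309 + 272|/2 = 581/2 = 290.5000

290.5000 sq units


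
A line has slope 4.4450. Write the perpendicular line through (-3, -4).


Perpendicular slope = -1/m1 = -1/4.4450 = -0.2250
b2 = y0 - m2*x0 = -4 - 3/4.4450 = -4 - 0.6749 = -4.6749

y = -0.2250x - 4.6749


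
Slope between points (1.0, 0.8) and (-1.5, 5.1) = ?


dy = 5.1 - 0.8 = 4.3
dx = -1.5 - 1.0 = -2.5
m = 4.3/(-2.5) = -1.7200

m = -1.7200


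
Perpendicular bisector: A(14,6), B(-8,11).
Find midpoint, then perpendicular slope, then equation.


Midpoint = (3, 8.5)
Slope of AB = dy/dx = 5/(-22) = -0.2273
Perp slope = -dx/dy = 22/5 = 4.4000
b = My - (perp slope)*Mx = 8.5 + (-22*3)/5 = 8.5 - 13.2000 = -4.7000

y = 4.4000x - 4.7000


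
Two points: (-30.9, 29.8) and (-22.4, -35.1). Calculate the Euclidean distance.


dx = -22.4 + 30.9 = 8.5
dy = -35.1 - 29.8 = -64.9
d = sqrt(72.25 + 4212.01) = sqrt(4284.26) = 65.4543

65.4543


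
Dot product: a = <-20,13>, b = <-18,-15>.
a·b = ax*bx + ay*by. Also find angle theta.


a·b = -20*(-18) + 13*(-15) = 360 - 195 = 165
|a| = sqrt(400+169) = 23.8537
|b| = sqrt(324+225) = 23.4307
cos(theta) = 165/(sqrt(569)*sqrt(549)) = 165/sqrt(312381) = 0.295217
theta = arccos(165/sqrt(312381)) = 72.8294 degrees

a·b = 165, theta = 72.8294 deg


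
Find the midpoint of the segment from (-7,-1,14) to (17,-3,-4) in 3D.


Mx = (-7+17)/2 = 5.0000
My = (-1- 3)/2 = -2.0000
Mz = (14- 4)/2 = 5.0000

M = (5.0000, -2.0000, 5.0000)


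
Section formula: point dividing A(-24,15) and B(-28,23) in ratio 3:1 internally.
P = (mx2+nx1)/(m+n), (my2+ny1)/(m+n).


Px = (3*(-28) + 1*(-24))/4 = -108/4 = -27.0000
Py = (3*23 + 1*15)/4 = 84/4 = 21.0000

P = (-27.0000, 21.0000)


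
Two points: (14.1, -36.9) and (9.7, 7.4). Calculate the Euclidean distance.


dx = 9.7 - 14.1 = -4.4
dy = 7.4 + 36.9 = 44.3
d = sqrt(19.36 + 1962.49) = sqrt(1981.85) = 44.5180

44.5180


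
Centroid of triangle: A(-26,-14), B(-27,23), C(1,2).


Gx = (-26- 27+1)/3 = -52/3 = -17.3333
Gy = (-14+23+2)/3 = 11/3 = 3.6667

G = (-17.3333, 3.6667)


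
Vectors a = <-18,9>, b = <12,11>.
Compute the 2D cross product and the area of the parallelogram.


cross = -18*11 - 9*12 = -198 - 108 = -306
Parallelogram area = |-306| = 306

cross = -306, parallelogram area = 306


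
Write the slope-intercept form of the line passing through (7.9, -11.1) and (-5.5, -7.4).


m = (3.7)/(-13.4) = -0.2761
b = y1 - m*x1 = -11.1 - (3.7*7.9)/(-13.4) = -11.1 + 2.1813 = -8.9187

y = -0.2761x - 8.9187


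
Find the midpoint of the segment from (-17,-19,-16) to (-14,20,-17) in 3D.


Mx = (-17- 14)/2 = -15.5000
My = (-19+20)/2 = 0.5000
Mz = (-16- 17)/2 = -16.5000

M = (-15.5000, 0.5000, -16.5000)


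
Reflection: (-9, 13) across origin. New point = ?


Reflection rule for origin: (-x, -y)
(-9, 13) -> (9, -13)

(9, -13)


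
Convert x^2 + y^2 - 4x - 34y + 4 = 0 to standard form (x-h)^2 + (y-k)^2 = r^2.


h = -D/2 = 4/2 = 2
k = -E/2 = 34/2 = 17
r^2 = h^2 + k^2 - F = 4 + 289 - 4 = 289
r = 17

Center (2, 17), radius = 17


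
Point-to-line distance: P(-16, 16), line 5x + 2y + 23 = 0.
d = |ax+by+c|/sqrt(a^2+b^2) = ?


|5*(-16) + 2*16 + 23| = |-25| = 25
sqrt(25 + 4) = sqrt(29) = 5.3852
d = 25/sqrt(29) = 4.6424

4.6424


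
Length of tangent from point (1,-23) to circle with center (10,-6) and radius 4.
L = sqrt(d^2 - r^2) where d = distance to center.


d = sqrt((1-10)^2 + (-23+ 6)^2) = sqrt(81+289) = 19.2354
L = sqrt(370.0000 - 16) = sqrt(354.0000) = 18.8149

18.8149


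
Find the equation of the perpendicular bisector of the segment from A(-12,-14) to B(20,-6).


Midpoint = (4, -10)
Slope of AB = dy/dx = 8/32 = 0.2500
Perp slope = -dx/dy = -32/8 = -4.0000
b = My - (perp slope)*Mx = -10 + (32*4)/8 = -10 + 16.0000 = 6.0000

y = -4.0000x + 6.0000


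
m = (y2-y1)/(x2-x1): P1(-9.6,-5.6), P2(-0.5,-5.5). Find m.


dy = -5.5 + 5.6 = 0.1
dx = -0.5 + 9.6 = 9.1
m = 0.1/9.1 = 0.0110

m = 0.0110


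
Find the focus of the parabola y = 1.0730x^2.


a = 1.0730
4a = 4.2920
focus = (0, 1/4.2920) = (0, 0.2330)

Focus = (0, 0.2330)


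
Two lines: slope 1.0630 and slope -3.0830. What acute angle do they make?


m1-m2 = 4.146
1+m1*m2 = -2.277229
tan(theta) = |4.146/(-2.277229)| = 1.820634
theta = arctan(|4.146/(-2.277229)|) = 61.2218 degrees (acute angle)

61.2218 degrees


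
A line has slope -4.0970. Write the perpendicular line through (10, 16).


Perpendicular slope = -1/m1 = -1/(-4.0970) = 0.2441
b2 = y0 - m2*x0 = 16 + 10/(-4.0970) = 16 - 2.4408 = 13.5592

y = 0.2441x + 13.5592


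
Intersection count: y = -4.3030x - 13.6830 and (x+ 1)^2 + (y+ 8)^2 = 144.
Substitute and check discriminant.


Substitute y = -4.3030x - 13.6830: (x+ 1)^2 + (-4.3030x- 13.6830+ 8)^2 = 144
Expand to Ax^2 + Bx + C = 0, where b-k = -5.683
A = 1+m^2 = 19.515809
B = 2(m(b-k) - h) = 2(-4.3030*(-5.683) + 1) = 50.907898
C = h^2 + (b-k)^2 - r^2 = 1 + 32.296489 - 144 = -110.703511
disc = B^2-4AC = 2591.6141 + 8641.8743 = 11233.4884
disc > 0

2 intersection points


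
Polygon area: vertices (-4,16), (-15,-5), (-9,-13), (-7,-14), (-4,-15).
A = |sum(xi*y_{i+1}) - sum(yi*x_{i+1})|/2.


sum(xi*y_{i+1}) = -4*(-5) - 15*(-13) - 9*(-14) - 7*(-15) - 4*16 = 382
sum(yi*x_{i+1}) = 16*(-15) - 5*(-9) - 13*(-7) - 14*(-4) - 15*(-4) = 12
Area = |382 - 12|/2 = 370/2 = 185.0000

185.0000 sq units


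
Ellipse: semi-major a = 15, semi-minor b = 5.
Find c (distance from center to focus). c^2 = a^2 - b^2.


c^2 = 15^2 - 5^2 = 225 - 25 = 200
c = sqrt(200) = 14.1421

c = 14.1421


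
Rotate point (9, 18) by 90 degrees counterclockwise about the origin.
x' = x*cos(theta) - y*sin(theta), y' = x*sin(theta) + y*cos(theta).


cos(90) = 0, sin(90) = 1
x' = 9*0 - 18*1 = -18
y' = 9*1 + 18*0 = 9

(-18, 9)


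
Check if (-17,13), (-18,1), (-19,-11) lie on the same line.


-17*(1+ 11) - 18*(-11-13) - 19*(13-1)
= -204 + 432 - 228 = 0

Yes, collinear (determinant = 0)


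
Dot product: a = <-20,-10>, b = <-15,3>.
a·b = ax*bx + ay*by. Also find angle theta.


a·b = -20*(-15) - 10*3 = 300 - 30 = 270
|a| = sqrt(400+100) = 22.3607
|b| = sqrt(225+9) = 15.2971
cos(theta) = 270/(sqrt(500)*sqrt(234)) = 270/sqrt(117000) = 0.789352
theta = arccos(270/sqrt(117000)) = 37.8750 degrees

a·b = 270, theta = 37.8750 deg


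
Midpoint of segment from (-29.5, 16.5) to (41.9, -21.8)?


Mx = (-29.5 + 41.9)/2 = 12.4/2 = 6.2000
My = (16.5 - 21.8)/2 = -5.3/2 = -2.6500

(6.2000, -2.6500)


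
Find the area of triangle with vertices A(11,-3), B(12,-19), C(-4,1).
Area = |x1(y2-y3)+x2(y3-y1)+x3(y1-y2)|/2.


11*(-19-1) = -220
12*(1+ 3) = 48
-4*(-3+ 19) = -64
sum = -236
Area = |-236|/2 = 118.0000

118.0000 sq units


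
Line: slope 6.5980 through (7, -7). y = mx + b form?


y + 7 = 6.5980(x - 7)
y = 6.5980x - 7 - 6.5980*7
y = 6.5980x - 53.1860

y = 6.5980x - 53.1860


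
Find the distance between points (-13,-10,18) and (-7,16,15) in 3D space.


dx=6, dy=26, dz=-3
d = sqrt(36+676+9) = sqrt(721) = 26.8514

26.8514


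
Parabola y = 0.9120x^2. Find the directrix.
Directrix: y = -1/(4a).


a = 0.9120
1/(4a) = 0.2741
directrix: y = -0.2741 = -0.2741

y = -0.2741


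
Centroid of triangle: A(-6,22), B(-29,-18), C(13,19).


Gx = (-6- 29+13)/3 = -22/3 = -7.3333
Gy = (22- 18+19)/3 = 23/3 = 7.6667

G = (-7.3333, 7.6667)


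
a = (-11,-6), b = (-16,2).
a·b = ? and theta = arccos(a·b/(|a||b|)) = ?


a·b = -11*(-16) - 6*2 = 176 - 12 = 164
|a| = sqrt(121+36) = 12.5300
|b| = sqrt(256+4) = 16.1245
cos(theta) = 164/(sqrt(157)*sqrt(260)) = 164/sqrt(40820) = 0.811722
theta = arccos(164/sqrt(40820)) = 35.7355 degrees

a·b = 164, theta = 35.7355 deg


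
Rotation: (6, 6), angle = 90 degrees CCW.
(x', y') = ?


cos(90) = 0, sin(90) = 1
x' = 6*0 - 6*1 = -6
y' = 6*1 + 6*0 = 6

(-6, 6)


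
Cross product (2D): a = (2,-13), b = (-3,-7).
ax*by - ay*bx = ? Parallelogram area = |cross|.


cross = 2*(-7) + 13*(-3) = -14 - 39 = -53
Parallelogram area = |-53| = 53

cross = -53, parallelogram area = 53


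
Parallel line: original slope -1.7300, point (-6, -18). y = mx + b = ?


Parallel lines have equal slopes.
m2 = -1.7300
b2 = -18 + 1.7300*(-6) = -28.3800

y = -1.7300x - 28.3800


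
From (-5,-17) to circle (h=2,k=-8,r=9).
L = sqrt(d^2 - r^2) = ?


d = sqrt((-5-2)^2 + (-17+ 8)^2) = sqrt(49+81) = 11.4018
L = sqrt(130.0000 - 81) = sqrt(49.0000) = 7.0000

7.0000


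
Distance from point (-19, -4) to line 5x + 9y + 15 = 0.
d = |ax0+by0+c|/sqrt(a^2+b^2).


|5*(-19) + 9*(-4) + 15| = |-116| = 116
sqrt(25 + 81) = sqrt(106) = 10.2956
d = 116/sqrt(106) = 11.2669

11.2669


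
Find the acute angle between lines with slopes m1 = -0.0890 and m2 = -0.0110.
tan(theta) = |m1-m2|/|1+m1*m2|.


m1-m2 = -0.078
1+m1*m2 = 1.000979
tan(theta) = |-0.078/1.000979| = 0.077924
theta = arctan(|-0.078/1.000979|) = 4.4557 degrees (acute angle)

4.4557 degrees


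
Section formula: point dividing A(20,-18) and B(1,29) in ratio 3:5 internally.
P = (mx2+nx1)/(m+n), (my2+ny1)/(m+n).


Px = (3*1 + 5*20)/8 = 103/8 = 12.8750
Py = (3*29 + 5*(-18))/8 = -3/8 = -0.3750

P = (12.8750, -0.3750)


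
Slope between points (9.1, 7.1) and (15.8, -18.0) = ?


dy = -18.0 - 7.1 = -25.1
dx = 15.8 - 9.1 = 6.7
m = -25.1/6.7 = -3.7463

m = -3.7463


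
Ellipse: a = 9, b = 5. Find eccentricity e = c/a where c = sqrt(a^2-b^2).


c = sqrt(81-25) = sqrt(56) = 7.4833
e = c/a = sqrt(56)/9 = 0.8315

e = 0.8315


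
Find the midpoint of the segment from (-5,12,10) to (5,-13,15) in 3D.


Mx = (-5+5)/2 = 0
My = (12- 13)/2 = -0.5000
Mz = (10+15)/2 = 12.5000

M = (0, -0.5000, 12.5000)


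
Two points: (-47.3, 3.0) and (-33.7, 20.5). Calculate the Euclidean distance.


dx = -33.7 + 47.3 = 13.6
dy = 20.5 - 3.0 = 17.5
d = sqrt(184.96 + 306.25) = sqrt(491.21) = 22.1633

22.1633


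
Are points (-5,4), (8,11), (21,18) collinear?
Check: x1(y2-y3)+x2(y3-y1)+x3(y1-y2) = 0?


-5*(11-18) + 8*(18-4) + 21*(4-11)
= 35 + 112 - 147 = 0

Yes, collinear (determinant = 0)


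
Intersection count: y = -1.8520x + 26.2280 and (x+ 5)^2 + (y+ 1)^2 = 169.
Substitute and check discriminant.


Substitute y = -1.8520x + 26.2280: (x+ 5)^2 + (-1.8520x+26.2280+ 1)^2 = 169
Expand to Ax^2 + Bx + C = 0, where b-k = 27.228
A = 1+m^2 = 4.429904
B = 2(m(b-k) - h) = 2(-1.8520*27.228 + 5) = -90.852512
C = h^2 + (b-k)^2 - r^2 = 25 + 741.363984 - 169 = 597.363984
disc = B^2-4AC = 8254.1789 - 10585.0604 = -2330.8815
disc < 0

0 intersection points


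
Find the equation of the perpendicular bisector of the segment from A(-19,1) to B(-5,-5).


Midpoint = (-12, -2)
Slope of AB = dy/dx = -6/14 = -0.4286
Perp slope = -dx/dy = 14/6 = 2.3333
b = My - (perp slope)*Mx = -2 + (14*(-12))/(-6) = -2 + 28.0000 = 26.0000

y = 2.3333x + 26.0000


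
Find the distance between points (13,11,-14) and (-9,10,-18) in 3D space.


dx=-22, dy=-1, dz=-4
d = sqrt(484+1+16) = sqrt(501) = 22.3830

22.3830


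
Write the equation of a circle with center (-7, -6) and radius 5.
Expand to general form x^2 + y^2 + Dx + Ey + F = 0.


(x+ 7)^2 + (y+ 6)^2 = 5^2
D = -2h = 14, E = -2k = 12
F = h^2+k^2-r^2 = 49+36-25 = 60

x^2 + y^2 + 14x + 12y + 60 = 0


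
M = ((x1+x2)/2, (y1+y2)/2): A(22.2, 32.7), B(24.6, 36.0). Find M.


Mx = (22.2 + 24.6)/2 = 46.8/2 = 23.4000
My = (32.7 + 36.0)/2 = 68.7/2 = 34.3500

(23.4000, 34.3500)


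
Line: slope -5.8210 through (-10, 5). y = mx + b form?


y - 5 = -5.8210(x + 10)
y = -5.8210x + 5 + 5.8210*(-10)
y = -5.8210x - 53.2100

y = -5.8210x - 53.2100


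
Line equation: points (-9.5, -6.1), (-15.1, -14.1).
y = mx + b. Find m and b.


m = (-8.0)/(-5.6) = 1.4286
b = y1 - m*x1 = -6.1 - (-8.0*(-9.5))/(-5.6) = -6.1 + 13.5714 = 7.4714

y = 1.4286x + 7.4714


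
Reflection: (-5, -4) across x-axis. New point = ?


Reflection rule for x-axis: (x, -y)
(-5, -4) -> (-5, 4)

(-5, 4)


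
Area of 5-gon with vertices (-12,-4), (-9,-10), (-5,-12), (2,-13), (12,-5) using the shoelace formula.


sum(xi*y_{i+1}) = -12*(-10) - 9*(-12) - 5*(-13) + 2*(-5) + 12*(-4) = 235
sum(yi*x_{i+1}) = -4*(-9) - 10*(-5) - 12*2 - 13*12 - 5*(-12) = -34
Area = |235 + 34|/2 = 269/2 = 134.5000

134.5000 sq units


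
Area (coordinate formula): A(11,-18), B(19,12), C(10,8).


11*(12-8) = 44
19*(8+ 18) = 494
10*(-18-12) = -300
sum = 238
Area = |238|/2 = 119.0000

119.0000 sq units


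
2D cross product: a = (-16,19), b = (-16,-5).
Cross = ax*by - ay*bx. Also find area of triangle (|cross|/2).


cross = -16*(-5) - 19*(-16) = 80 + 304 = 384
Triangle area = |384|/2 = 384/2 = 192.0000

cross = 384, triangle area = 192.0000


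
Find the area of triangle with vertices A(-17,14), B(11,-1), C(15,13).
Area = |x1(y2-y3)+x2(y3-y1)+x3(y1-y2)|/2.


-17*(-1-13) = 238
11*(13-14) = -11
15*(14+ 1) = 225
sum = 452
Area = |452|/2 = 226.0000

226.0000 sq units


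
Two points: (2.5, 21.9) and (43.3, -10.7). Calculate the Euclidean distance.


dx = 43.3 - 2.5 = 40.8
dy = -10.7 - 21.9 = -32.6
d = sqrt(1664.64 + 1062.76) = sqrt(2727.4) = 52.2245

52.2245


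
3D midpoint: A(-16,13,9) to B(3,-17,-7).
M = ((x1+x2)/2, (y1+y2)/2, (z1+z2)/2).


Mx = (-16+3)/2 = -6.5000
My = (13- 17)/2 = -2.0000
Mz = (9- 7)/2 = 1.0000

M = (-6.5000, -2.0000, 1.0000)


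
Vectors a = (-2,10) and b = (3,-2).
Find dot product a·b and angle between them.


a·b = -2*3 + 10*(-2) = -6 - 20 = -26
|a| = sqrt(4+100) = 10.1980
|b| = sqrt(9+4) = 3.6056
cos(theta) = -26/(sqrt(104)*sqrt(13)) = -26/sqrt(1352) = -0.707107
theta = arccos(-26/sqrt(1352)) = 135.0000 degrees

a·b = -26, theta = 135.0000 deg


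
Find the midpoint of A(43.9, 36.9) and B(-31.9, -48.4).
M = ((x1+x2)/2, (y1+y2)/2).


Mx = (43.9 - 31.9)/2 = 12.0/2 = 6.0000
My = (36.9 - 48.4)/2 = -11.5/2 = -5.7500

(6.0000, -5.7500)


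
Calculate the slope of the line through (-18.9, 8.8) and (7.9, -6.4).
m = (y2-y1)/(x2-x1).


dy = -6.4 - 8.8 = -15.2
dx = 7.9 + 18.9 = 26.8
m = -15.2/26.8 = -0.5672

m = -0.5672


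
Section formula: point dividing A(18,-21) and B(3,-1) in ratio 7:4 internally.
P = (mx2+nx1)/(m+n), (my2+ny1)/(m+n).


Px = (7*3 + 4*18)/11 = 93/11 = 8.4545
Py = (7*(-1) + 4*(-21))/11 = -91/11 = -8.2727

P = (8.4545, -8.2727)


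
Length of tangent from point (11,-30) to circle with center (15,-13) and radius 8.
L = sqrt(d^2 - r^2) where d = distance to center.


d = sqrt((11-15)^2 + (-30+ 13)^2) = sqrt(16+289) = 17.4642
L = sqrt(305.0000 - 64) = sqrt(241.0000) = 15.5242

15.5242


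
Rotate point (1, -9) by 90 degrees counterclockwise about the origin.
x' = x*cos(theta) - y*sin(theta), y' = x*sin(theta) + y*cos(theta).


cos(90) = 0, sin(90) = 1
x' = 1*0 + 9*1 = 9
y' = 1*1 - 9*0 = 1

(9, 1)


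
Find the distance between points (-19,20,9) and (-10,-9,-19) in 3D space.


dx=9, dy=-29, dz=-28
d = sqrt(81+841+784) = sqrt(1706) = 41.3038

41.3038


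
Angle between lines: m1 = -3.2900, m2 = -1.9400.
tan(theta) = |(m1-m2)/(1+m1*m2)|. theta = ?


m1-m2 = -1.35
1+m1*m2 = 7.3826
tan(theta) = |-1.35/7.3826| = 0.182862
theta = arctan(|-1.35/7.3826|) = 10.3628 degrees (acute angle)

10.3628 degrees


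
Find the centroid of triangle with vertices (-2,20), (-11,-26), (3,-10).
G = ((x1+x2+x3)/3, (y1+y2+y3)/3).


Gx = (-2- 11+3)/3 = -10/3 = -3.3333
Gy = (20- 26- 10)/3 = -16/3 = -5.3333

G = (-3.3333, -5.3333)


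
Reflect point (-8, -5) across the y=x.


Reflection rule for y=x: (y, x)
(-8, -5) -> (-5, -8)

(-5, -8)


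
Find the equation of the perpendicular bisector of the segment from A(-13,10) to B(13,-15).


Midpoint = (0, -2.5)
Slope of AB = dy/dx = -25/26 = -0.9615
Perp slope = -dx/dy = 26/25 = 1.0400
b = My - (perp slope)*Mx = -2.5 + (26*0)/(-25) = -2.5 + 0 = -2.5000

y = 1.0400x - 2.5000


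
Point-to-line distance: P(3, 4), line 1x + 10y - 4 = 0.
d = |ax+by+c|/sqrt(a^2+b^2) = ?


|1*3 + 10*4 - 4| = |39| = 39
sqrt(1 + 100) = sqrt(101) = 10.0499
d = 39/sqrt(101) = 3.8806

3.8806


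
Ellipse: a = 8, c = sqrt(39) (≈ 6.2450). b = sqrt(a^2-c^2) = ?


b^2 = 8^2 - (sqrt(39))^2 = 64 - 39 = 25
b = sqrt(25) = 5

b = 5


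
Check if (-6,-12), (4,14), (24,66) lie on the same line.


-6*(14-66) + 4*(66+ 12) + 24*(-12-14)
= 312 + 312 - 624 = 0

Yes, collinear (determinant = 0)


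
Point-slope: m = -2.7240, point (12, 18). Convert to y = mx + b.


y - 18 = -2.7240(x - 12)
y = -2.7240x + 18 + 2.7240*12
y = -2.7240x + 50.6880

y = -2.7240x + 50.6880


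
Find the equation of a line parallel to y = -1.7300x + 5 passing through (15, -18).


Parallel lines have equal slopes.
m2 = -1.7300
b2 = -18 + 1.7300*15 = 7.9500

y = -1.7300x + 7.9500


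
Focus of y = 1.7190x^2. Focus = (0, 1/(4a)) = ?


a = 1.7190
4a = 6.8760
focus = (0, 1/6.8760) = (0, 0.1454)

Focus = (0, 0.1454)


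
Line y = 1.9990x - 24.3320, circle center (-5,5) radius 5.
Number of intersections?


Substitute y = 1.9990x - 24.3320: (x+ 5)^2 + (1.9990x- 24.3320-5)^2 = 25
Expand to Ax^2 + Bx + C = 0, where b-k = -29.332
A = 1+m^2 = 4.996001
B = 2(m(b-k) - h) = 2(1.9990*(-29.332) + 5) = -107.269336
C = h^2 + (b-k)^2 - r^2 = 25 + 860.366224 - 25 = 860.366224
disc = B^2-4AC = 11506.7104 - 17193.5621 = -5686.8517
disc < 0

0 intersection points


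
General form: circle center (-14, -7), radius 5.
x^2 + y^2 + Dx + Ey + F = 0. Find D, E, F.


(x+ 14)^2 + (y+ 7)^2 = 5^2
D = -2h = 28, E = -2k = 14
F = h^2+k^2-r^2 = 196+49-25 = 220

D = 28, E = 14, F = 220


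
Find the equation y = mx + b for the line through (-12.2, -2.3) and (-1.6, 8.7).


m = (11.0)/(10.6) = 1.0377
b = y1 - m*x1 = -2.3 - (11.0*(-12.2))/(10.6) = -2.3 + 12.6604 = 10.3604

y = 1.0377x + 10.3604


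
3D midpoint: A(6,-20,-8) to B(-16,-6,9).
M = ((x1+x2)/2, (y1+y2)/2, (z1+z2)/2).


Mx = (6- 16)/2 = -5.0000
My = (-20- 6)/2 = -13.0000
Mz = (-8+9)/2 = 0.5000

M = (-5.0000, -13.0000, 0.5000)


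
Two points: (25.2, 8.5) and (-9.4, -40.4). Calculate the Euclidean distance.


dx = -9.4 - 25.2 = -34.6
dy = -40.4 - 8.5 = -48.9
d = sqrt(1197.16 + 2391.21) = sqrt(3588.37) = 59.9030

59.9030


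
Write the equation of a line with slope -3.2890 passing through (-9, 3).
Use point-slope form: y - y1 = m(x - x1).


y - 3 = -3.2890(x + 9)
y = -3.2890x + 3 + 3.2890*(-9)
y = -3.2890x - 26.6010

y = -3.2890x - 26.6010


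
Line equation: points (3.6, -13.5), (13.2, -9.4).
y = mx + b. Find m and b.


m = (4.1)/(9.6) = 0.4271
b = y1 - m*x1 = -13.5 - (4.1*3.6)/(9.6) = -13.5 - 1.5375 = -15.0375

y = 0.4271x - 15.0375


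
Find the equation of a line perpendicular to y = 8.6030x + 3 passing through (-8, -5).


Perpendicular slope = -1/m1 = -1/8.6030 = -0.1162
b2 = y0 - m2*x0 = -5 - 8/8.6030 = -5 - 0.9299 = -5.9299

y = -0.1162x - 5.9299


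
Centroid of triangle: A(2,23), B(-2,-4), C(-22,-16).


Gx = (2- 2- 22)/3 = -22/3 = -7.3333
Gy = (23- 4- 16)/3 = 3/3 = 1.0000

G = (-7.3333, 1.0000)


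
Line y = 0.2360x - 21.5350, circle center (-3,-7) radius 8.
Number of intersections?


Substitute y = 0.2360x - 21.5350: (x+ 3)^2 + (0.2360x- 21.5350+ 7)^2 = 64
Expand to Ax^2 + Bx + C = 0, where b-k = -14.535
A = 1+m^2 = 1.055696
B = 2(m(b-k) - h) = 2(0.2360*(-14.535) + 3) = -0.86052
C = h^2 + (b-k)^2 - r^2 = 9 + 211.266225 - 64 = 156.266225
disc = B^2-4AC = 0.7405 - 659.8785 = -659.1380
disc < 0

0 intersection points


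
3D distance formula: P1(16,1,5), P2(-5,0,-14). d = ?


dx=-21, dy=-1, dz=-19
d = sqrt(441+1+361) = sqrt(803) = 28.3373

28.3373


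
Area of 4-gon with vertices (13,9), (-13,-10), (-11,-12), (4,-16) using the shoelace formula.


sum(xi*y_{i+1}) = 13*(-10) - 13*(-12) - 11*(-16) + 4*9 = 238
sum(yi*x_{i+1}) = 9*(-13) - 10*(-11) - 12*4 - 16*13 = -263
Area = |238 + 263|/2 = 501/2 = 250.5000

250.5000 sq units


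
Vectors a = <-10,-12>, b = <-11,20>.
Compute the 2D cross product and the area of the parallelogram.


cross = -10*20 + 12*(-11) = -200 - 132 = -332
Parallelogram area = |-332| = 332

cross = -332, parallelogram area = 332


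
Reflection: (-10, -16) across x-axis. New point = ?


Reflection rule for x-axis: (x, -y)
(-10, -16) -> (-10, 16)

(-10, 16)


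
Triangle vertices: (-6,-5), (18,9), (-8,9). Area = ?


-6*(9-9) = 0
18*(9+ 5) = 252
-8*(-5-9) = 112
sum = 364
Area = |364|/2 = 182.0000

182.0000 sq units


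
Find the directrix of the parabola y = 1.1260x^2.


a = 1.1260
1/(4a) = 0.2220
directrix: y = -0.2220 = -0.2220

y = -0.2220


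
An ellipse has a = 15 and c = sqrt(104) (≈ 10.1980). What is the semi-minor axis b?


b^2 = 15^2 - (sqrt(104))^2 = 225 - 104 = 121
b = sqrt(121) = 11

b = 11


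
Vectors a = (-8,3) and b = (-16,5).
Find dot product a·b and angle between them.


a·b = -8*(-16) + 3*5 = 128 + 15 = 143
|a| = sqrt(64+9) = 8.5440
|b| = sqrt(256+25) = 16.7631
cos(theta) = 143/(sqrt(73)*sqrt(281)) = 143/sqrt(20513) = 0.998439
theta = arccos(143/sqrt(20513)) = 3.2020 degrees

a·b = 143, theta = 3.2020 deg


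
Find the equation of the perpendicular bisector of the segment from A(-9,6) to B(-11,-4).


Midpoint = (-10, 1)
Slope of AB = dy/dx = -10/(-2) = 5.0000
Perp slope = -dx/dy = -2/10 = -0.2000
b = My - (perp slope)*Mx = 1 + (-2*(-10))/(-10) = 1 - 2.0000 = -1.0000

y = -0.2000x - 1.0000


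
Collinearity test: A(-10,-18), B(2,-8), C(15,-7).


-10*(-8+ 7) + 2*(-7+ 18) + 15*(-18+ 8)
= 10 + 22 - 150 = -118

No, not collinear (determinant = -118)


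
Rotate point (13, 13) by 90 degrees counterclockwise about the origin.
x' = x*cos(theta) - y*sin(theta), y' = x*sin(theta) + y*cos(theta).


cos(90) = 0, sin(90) = 1
x' = 13*0 - 13*1 = -13
y' = 13*1 + 13*0 = 13

(-13, 13)


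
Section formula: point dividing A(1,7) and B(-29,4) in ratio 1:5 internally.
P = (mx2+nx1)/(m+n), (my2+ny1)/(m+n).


Px = (1*(-29) + 5*1)/6 = -24/6 = -4.0000
Py = (1*4 + 5*7)/6 = 39/6 = 6.5000

P = (-4.0000, 6.5000)


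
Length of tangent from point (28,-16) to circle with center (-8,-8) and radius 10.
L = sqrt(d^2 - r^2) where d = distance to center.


d = sqrt((28+ 8)^2 + (-16+ 8)^2) = sqrt(1296+64) = 36.8782
L = sqrt(1360.0000 - 100) = sqrt(1260.0000) = 35.4965

35.4965


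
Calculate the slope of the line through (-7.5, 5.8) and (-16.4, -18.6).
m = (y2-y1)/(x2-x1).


dy = -18.6 - 5.8 = -24.4
dx = -16.4 + 7.5 = -8.9
m = -24.4/(-8.9) = 2.7416

m = 2.7416


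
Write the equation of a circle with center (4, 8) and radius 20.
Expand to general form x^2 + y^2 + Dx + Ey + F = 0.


(x-4)^2 + (y-8)^2 = 20^2
D = -2h = -8, E = -2k = -16
F = h^2+k^2-r^2 = 16+64-400 = -320

x^2 + y^2 - 8x - 16y - 320 = 0


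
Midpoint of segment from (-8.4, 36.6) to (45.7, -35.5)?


Mx = (-8.4 + 45.7)/2 = 37.3/2 = 18.6500
My = (36.6 - 35.5)/2 = 1.1/2 = 0.5500

(18.6500, 0.5500)


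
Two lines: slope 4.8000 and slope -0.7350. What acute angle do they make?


m1-m2 = 5.535
1+m1*m2 = -2.528
tan(theta) = |5.535/(-2.528)| = 2.189478
theta = arctan(|5.535/(-2.528)|) = 65.4524 degrees (acute angle)

65.4524 degrees


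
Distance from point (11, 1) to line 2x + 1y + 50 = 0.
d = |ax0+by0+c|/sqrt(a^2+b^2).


|2*11 + 1*1 + 50| = |73| = 73
sqrt(4 + 1) = sqrt(5) = 2.2361
d = 73/sqrt(5) = 32.6466

32.6466


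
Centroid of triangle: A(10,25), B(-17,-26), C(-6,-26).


Gx = (10- 17- 6)/3 = -13/3 = -4.3333
Gy = (25- 26- 26)/3 = -27/3 = -9.0000

G = (-4.3333, -9.0000)


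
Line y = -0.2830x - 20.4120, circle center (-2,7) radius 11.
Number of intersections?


Substitute y = -0.2830x - 20.4120: (x+ 2)^2 + (-0.2830x- 20.4120-7)^2 = 121
Expand to Ax^2 + Bx + C = 0, where b-k = -27.412
A = 1+m^2 = 1.080089
B = 2(m(b-k) - h) = 2(-0.2830*(-27.412) + 2) = 19.515192
C = h^2 + (b-k)^2 - r^2 = 4 + 751.417744 - 121 = 634.417744
disc = B^2-4AC = 380.8427 - 2740.9105 = -2360.0678
disc < 0

0 intersection points


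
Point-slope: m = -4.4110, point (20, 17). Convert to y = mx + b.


y - 17 = -4.4110(x - 20)
y = -4.4110x + 17 + 4.4110*20
y = -4.4110x + 105.2200

y = -4.4110x + 105.2200


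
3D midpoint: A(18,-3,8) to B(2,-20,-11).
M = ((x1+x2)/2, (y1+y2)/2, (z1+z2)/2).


Mx = (18+2)/2 = 10.0000
My = (-3- 20)/2 = -11.5000
Mz = (8- 11)/2 = -1.5000

M = (10.0000, -11.5000, -1.5000)


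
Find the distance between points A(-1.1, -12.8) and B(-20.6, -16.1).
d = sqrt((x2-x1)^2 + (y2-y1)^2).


dx = -20.6 + 1.1 = -19.5
dy = -16.1 + 12.8 = -3.3
d = sqrt(380.25 + 10.89) = sqrt(391.14) = 19.7773

19.7773


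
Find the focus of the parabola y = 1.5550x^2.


a = 1.5550
4a = 6.2200
focus = (0, 1/6.2200) = (0, 0.1608)

Focus = (0, 0.1608)


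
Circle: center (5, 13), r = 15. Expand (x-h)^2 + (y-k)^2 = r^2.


(x-5)^2 + (y-13)^2 = 15^2
D = -2h = -10, E = -2k = -26
F = h^2+k^2-r^2 = 25+169-225 = -31

x^2 + y^2 - 10x - 26y - 31 = 0


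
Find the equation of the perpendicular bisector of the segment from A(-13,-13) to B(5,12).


Midpoint = (-4, -0.5)
Slope of AB = dy/dx = 25/18 = 1.3889
Perp slope = -dx/dy = -18/25 = -0.7200
b = My - (perp slope)*Mx = -0.5 + (18*(-4))/25 = -0.5 - 2.8800 = -3.3800

y = -0.7200x - 3.3800


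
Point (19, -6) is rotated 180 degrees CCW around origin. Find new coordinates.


cos(180) = -1, sin(180) = 0
x' = 19*(-1) + 6*0 = -19
y' = 19*0 - 6*(-1) = 6

(-19, 6)


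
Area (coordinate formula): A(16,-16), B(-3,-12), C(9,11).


16*(-12-11) = -368
-3*(11+ 16) = -81
9*(-16+ 12) = -36
sum = -485
Area = |-485|/2 = 242.5000

242.5000 sq units


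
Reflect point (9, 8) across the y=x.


Reflection rule for y=x: (y, x)
(9, 8) -> (8, 9)

(8, 9)


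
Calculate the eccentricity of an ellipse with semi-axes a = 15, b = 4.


c = sqrt(225-16) = sqrt(209) = 14.4568
e = c/a = sqrt(209)/15 = 0.9638

e = 0.9638


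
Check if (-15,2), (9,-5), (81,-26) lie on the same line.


-15*(-5+ 26) + 9*(-26-2) + 81*(2+ 5)
= -315 - 252 + 567 = 0

Yes, collinear (determinant = 0)


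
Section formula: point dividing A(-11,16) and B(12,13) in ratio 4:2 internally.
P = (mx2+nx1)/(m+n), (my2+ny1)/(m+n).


Px = (4*12 + 2*(-11))/6 = 26/6 = 4.3333
Py = (4*13 + 2*16)/6 = 84/6 = 14.0000

P = (4.3333, 14.0000)


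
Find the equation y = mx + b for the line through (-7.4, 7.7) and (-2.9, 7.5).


m = (-0.2)/(4.5) = -0.0444
b = y1 - m*x1 = 7.7 - (-0.2*(-7.4))/(4.5) = 7.7 - 0.3289 = 7.3711

y = -0.0444x + 7.3711


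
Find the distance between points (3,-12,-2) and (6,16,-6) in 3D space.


dx=3, dy=28, dz=-4
d = sqrt(9+784+16) = sqrt(809) = 28.4429

28.4429


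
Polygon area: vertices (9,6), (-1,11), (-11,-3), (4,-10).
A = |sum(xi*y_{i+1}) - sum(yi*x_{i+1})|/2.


sum(xi*y_{i+1}) = 9*11 - 1*(-3) - 11*(-10) + 4*6 = 236
sum(yi*x_{i+1}) = 6*(-1) + 11*(-11) - 3*4 - 10*9 = -229
Area = |236 + 229|/2 = 465/2 = 232.5000

232.5000 sq units


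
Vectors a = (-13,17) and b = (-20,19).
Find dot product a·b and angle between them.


a·b = -13*(-20) + 17*19 = 260 + 323 = 583
|a| = sqrt(169+289) = 21.4009
|b| = sqrt(400+361) = 27.5862
cos(theta) = 583/(sqrt(458)*sqrt(761)) = 583/sqrt(348538) = 0.987515
theta = arccos(583/sqrt(348538)) = 9.0634 degrees

a·b = 583, theta = 9.0634 deg


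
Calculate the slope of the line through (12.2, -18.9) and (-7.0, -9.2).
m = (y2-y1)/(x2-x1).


dy = -9.2 + 18.9 = 9.7
dx = -7.0 - 12.2 = -19.2
m = 9.7/(-19.2) = -0.5052

m = -0.5052


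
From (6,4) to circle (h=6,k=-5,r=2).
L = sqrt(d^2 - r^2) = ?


d = sqrt((6-6)^2 + (4+ 5)^2) = sqrt(0+81) = 9.0000
L = sqrt(81.0000 - 4) = sqrt(77.0000) = 8.7750

8.7750


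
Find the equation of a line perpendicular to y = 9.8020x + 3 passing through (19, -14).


Perpendicular slope = -1/m1 = -1/9.8020 = -0.1020
b2 = y0 - m2*x0 = -14 + 19/9.8020 = -14 + 1.9384 = -12.0616

y = -0.1020x - 12.0616


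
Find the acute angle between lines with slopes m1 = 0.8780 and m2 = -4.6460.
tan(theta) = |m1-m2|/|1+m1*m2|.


m1-m2 = 5.524
1+m1*m2 = -3.079188
tan(theta) = |5.524/(-3.079188)| = 1.793979
theta = arctan(|5.524/(-3.079188)|) = 60.8638 degrees (acute angle)

60.8638 degrees


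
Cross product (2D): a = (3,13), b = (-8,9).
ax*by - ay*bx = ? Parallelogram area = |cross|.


cross = 3*9 - 13*(-8) = 27 + 104 = 131
Parallelogram area = |131| = 131

cross = 131, parallelogram area = 131


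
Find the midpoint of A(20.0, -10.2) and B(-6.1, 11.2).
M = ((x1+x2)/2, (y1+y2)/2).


Mx = (20.0 - 6.1)/2 = 13.9/2 = 6.9500
My = (-10.2 + 11.2)/2 = 1.0/2 = 0.5000

(6.9500, 0.5000)


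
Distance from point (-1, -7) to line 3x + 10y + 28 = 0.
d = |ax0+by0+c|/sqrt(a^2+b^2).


|3*(-1) + 10*(-7) + 28| = |-45| = 45
sqrt(9 + 100) = sqrt(109) = 10.4403
d = 45/sqrt(109) = 4.3102

4.3102


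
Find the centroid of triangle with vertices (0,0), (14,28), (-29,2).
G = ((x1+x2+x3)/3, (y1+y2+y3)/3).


Gx = (0+14- 29)/3 = -15/3 = -5.0000
Gy = (0+28+2)/3 = 30/3 = 10.0000

G = (-5.0000, 10.0000)


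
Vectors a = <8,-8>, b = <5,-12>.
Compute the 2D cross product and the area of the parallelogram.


cross = 8*(-12) + 8*5 = -96 + 40 = -56
Parallelogram area = |-56| = 56

cross = -56, parallelogram area = 56


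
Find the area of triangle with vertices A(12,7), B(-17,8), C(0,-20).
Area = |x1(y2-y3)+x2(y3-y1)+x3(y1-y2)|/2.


12*(8+ 20) = 336
-17*(-20-7) = 459
0*(7-8) = 0
sum = 795
Area = |795|/2 = 397.5000

397.5000 sq units


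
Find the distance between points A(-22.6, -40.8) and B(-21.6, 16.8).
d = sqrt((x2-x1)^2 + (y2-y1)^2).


dx = -21.6 + 22.6 = 1.0
dy = 16.8 + 40.8 = 57.6
d = sqrt(1.0 + 3317.76) = sqrt(3318.76) = 57.6087

57.6087


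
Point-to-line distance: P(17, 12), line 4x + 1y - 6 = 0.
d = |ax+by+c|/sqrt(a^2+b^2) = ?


|4*17 + 1*12 - 6| = |74| = 74
sqrt(16 + 1) = sqrt(17) = 4.1231
d = 74/sqrt(17) = 17.9476

17.9476


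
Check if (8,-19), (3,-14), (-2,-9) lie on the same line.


8*(-14+ 9) + 3*(-9+ 19) - 2*(-19+ 14)
= -40 + 30 + 10 = 0

Yes, collinear (determinant = 0)


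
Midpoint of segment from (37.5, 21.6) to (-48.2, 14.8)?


Mx = (37.5 - 48.2)/2 = -10.7/2 = -5.3500
My = (21.6 + 14.8)/2 = 36.4/2 = 18.2000

(-5.3500, 18.2000)


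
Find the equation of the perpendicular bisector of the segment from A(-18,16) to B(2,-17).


Midpoint = (-8, -0.5)
Slope of AB = dy/dx = -33/20 = -1.6500
Perp slope = -dx/dy = 20/33 = 0.6061
b = My - (perp slope)*Mx = -0.5 + (20*(-8))/(-33) = -0.5 + 4.8485 = 4.3485

y = 0.6061x + 4.3485


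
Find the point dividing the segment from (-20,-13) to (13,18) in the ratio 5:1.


Px = (5*13 + 1*(-20))/6 = 45/6 = 7.5000
Py = (5*18 + 1*(-13))/6 = 77/6 = 12.8333

P = (7.5000, 12.8333)


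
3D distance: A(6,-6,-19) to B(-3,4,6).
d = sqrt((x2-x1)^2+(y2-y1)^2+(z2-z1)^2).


dx=-9, dy=10, dz=25
d = sqrt(81+100+625) = sqrt(806) = 28.3901

28.3901


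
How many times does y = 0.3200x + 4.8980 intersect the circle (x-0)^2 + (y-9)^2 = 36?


Substitute y = 0.3200x + 4.8980: (x-0)^2 + (0.3200x+4.8980-9)^2 = 36
Expand to Ax^2 + Bx + C = 0, where b-k = -4.102
A = 1+m^2 = 1.1024
B = 2(m(b-k) - h) = 2(0.3200*(-4.102) - 0) = -2.62528
C = h^2 + (b-k)^2 - r^2 = 0 + 16.826404 - 36 = -19.173596
disc = B^2-4AC = 6.8921 + 84.5479 = 91.4400
disc > 0

2 intersection points


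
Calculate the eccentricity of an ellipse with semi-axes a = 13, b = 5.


c = sqrt(169-25) = sqrt(144) = 12.0000
e = c/a = 12/13 = 0.9231

e = 0.9231


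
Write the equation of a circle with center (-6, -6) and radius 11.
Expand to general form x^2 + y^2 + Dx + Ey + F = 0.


(x+ 6)^2 + (y+ 6)^2 = 11^2
D = -2h = 12, E = -2k = 12
F = h^2+k^2-r^2 = 36+36-121 = -49

x^2 + y^2 + 12x + 12y - 49 = 0


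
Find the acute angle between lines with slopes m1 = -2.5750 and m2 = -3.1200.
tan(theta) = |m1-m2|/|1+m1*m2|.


m1-m2 = 0.545
1+m1*m2 = 9.034
tan(theta) = |0.545/9.034| = 0.060328
theta = arctan(|0.545/9.034|) = 3.4523 degrees (acute angle)

3.4523 degrees


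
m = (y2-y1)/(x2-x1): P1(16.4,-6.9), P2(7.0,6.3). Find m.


dy = 6.3 + 6.9 = 13.2
dx = 7.0 - 16.4 = -9.4
m = 13.2/(-9.4) = -1.4043

m = -1.4043


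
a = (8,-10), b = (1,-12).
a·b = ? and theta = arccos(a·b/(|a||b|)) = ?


a·b = 8*1 - 10*(-12) = 8 + 120 = 128
|a| = sqrt(64+100) = 12.8062
|b| = sqrt(1+144) = 12.0416
cos(theta) = 128/(sqrt(164)*sqrt(145)) = 128/sqrt(23780) = 0.830050
theta = arccos(128/sqrt(23780)) = 33.8962 degrees

a·b = 128, theta = 33.8962 deg


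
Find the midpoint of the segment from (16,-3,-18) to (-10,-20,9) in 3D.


Mx = (16- 10)/2 = 3.0000
My = (-3- 20)/2 = -11.5000
Mz = (-18+9)/2 = -4.5000

M = (3.0000, -11.5000, -4.5000)


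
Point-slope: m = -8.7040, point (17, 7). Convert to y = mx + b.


y - 7 = -8.7040(x - 17)
y = -8.7040x + 7 + 8.7040*17
y = -8.7040x + 154.9680

y = -8.7040x + 154.9680


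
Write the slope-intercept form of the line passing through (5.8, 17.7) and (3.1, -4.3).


m = (-22.0)/(-2.7) = 8.1481
b = y1 - m*x1 = 17.7 - (-22.0*5.8)/(-2.7) = 17.7 - 47.2593 = -29.5593

y = 8.1481x - 29.5593


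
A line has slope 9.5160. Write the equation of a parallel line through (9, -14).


Parallel lines have equal slopes.
m2 = 9.5160
b2 = -14 - 9.5160*9 = -99.6440

y = 9.5160x - 99.6440


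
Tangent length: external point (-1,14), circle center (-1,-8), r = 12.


d = sqrt((-1+ 1)^2 + (14+ 8)^2) = sqrt(0+484) = 22.0000
L = sqrt(484.0000 - 144) = sqrt(340.0000) = 18.4391

18.4391
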